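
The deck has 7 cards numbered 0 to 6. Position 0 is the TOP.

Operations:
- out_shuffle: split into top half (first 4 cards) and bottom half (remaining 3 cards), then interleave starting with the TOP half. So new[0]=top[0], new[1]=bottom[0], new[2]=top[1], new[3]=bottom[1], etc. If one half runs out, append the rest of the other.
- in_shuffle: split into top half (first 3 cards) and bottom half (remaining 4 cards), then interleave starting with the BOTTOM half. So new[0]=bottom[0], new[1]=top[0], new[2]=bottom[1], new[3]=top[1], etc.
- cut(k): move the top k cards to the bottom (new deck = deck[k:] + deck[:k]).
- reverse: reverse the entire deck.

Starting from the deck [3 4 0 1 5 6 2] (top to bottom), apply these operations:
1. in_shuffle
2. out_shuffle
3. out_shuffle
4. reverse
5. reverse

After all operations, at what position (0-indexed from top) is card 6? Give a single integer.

After op 1 (in_shuffle): [1 3 5 4 6 0 2]
After op 2 (out_shuffle): [1 6 3 0 5 2 4]
After op 3 (out_shuffle): [1 5 6 2 3 4 0]
After op 4 (reverse): [0 4 3 2 6 5 1]
After op 5 (reverse): [1 5 6 2 3 4 0]
Card 6 is at position 2.

Answer: 2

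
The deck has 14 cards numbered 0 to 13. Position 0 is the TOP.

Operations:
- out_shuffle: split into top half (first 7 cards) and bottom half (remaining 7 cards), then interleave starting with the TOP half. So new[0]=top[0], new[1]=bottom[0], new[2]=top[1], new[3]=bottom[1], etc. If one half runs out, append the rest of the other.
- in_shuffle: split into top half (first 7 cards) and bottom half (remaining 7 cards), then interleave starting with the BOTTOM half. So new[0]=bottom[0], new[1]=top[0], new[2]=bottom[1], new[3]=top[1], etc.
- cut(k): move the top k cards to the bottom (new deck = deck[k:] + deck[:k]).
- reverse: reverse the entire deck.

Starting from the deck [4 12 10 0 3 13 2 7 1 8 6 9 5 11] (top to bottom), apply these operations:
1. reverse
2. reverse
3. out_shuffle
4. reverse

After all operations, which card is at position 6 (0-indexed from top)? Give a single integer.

After op 1 (reverse): [11 5 9 6 8 1 7 2 13 3 0 10 12 4]
After op 2 (reverse): [4 12 10 0 3 13 2 7 1 8 6 9 5 11]
After op 3 (out_shuffle): [4 7 12 1 10 8 0 6 3 9 13 5 2 11]
After op 4 (reverse): [11 2 5 13 9 3 6 0 8 10 1 12 7 4]
Position 6: card 6.

Answer: 6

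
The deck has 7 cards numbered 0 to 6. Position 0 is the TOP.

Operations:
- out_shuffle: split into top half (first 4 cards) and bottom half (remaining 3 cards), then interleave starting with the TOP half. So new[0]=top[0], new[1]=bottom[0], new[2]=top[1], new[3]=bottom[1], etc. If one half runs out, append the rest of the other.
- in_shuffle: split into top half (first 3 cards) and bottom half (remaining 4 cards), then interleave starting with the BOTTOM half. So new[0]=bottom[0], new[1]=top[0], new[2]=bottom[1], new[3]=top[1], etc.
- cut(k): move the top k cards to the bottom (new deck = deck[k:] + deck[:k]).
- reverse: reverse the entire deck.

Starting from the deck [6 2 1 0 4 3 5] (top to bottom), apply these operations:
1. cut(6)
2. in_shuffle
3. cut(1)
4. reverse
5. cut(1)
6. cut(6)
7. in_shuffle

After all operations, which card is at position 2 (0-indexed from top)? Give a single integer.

After op 1 (cut(6)): [5 6 2 1 0 4 3]
After op 2 (in_shuffle): [1 5 0 6 4 2 3]
After op 3 (cut(1)): [5 0 6 4 2 3 1]
After op 4 (reverse): [1 3 2 4 6 0 5]
After op 5 (cut(1)): [3 2 4 6 0 5 1]
After op 6 (cut(6)): [1 3 2 4 6 0 5]
After op 7 (in_shuffle): [4 1 6 3 0 2 5]
Position 2: card 6.

Answer: 6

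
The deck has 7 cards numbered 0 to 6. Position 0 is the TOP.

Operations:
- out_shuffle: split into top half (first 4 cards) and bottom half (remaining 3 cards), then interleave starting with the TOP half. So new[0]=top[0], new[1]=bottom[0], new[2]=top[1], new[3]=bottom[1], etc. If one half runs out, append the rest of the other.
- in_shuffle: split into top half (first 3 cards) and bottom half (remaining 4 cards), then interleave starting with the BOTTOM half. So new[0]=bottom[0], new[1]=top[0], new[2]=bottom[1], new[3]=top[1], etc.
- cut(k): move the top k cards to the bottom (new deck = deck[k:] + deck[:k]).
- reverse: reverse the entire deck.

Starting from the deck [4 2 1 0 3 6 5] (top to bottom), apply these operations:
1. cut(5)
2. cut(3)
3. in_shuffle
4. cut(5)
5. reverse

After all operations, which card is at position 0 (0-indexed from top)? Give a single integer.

After op 1 (cut(5)): [6 5 4 2 1 0 3]
After op 2 (cut(3)): [2 1 0 3 6 5 4]
After op 3 (in_shuffle): [3 2 6 1 5 0 4]
After op 4 (cut(5)): [0 4 3 2 6 1 5]
After op 5 (reverse): [5 1 6 2 3 4 0]
Position 0: card 5.

Answer: 5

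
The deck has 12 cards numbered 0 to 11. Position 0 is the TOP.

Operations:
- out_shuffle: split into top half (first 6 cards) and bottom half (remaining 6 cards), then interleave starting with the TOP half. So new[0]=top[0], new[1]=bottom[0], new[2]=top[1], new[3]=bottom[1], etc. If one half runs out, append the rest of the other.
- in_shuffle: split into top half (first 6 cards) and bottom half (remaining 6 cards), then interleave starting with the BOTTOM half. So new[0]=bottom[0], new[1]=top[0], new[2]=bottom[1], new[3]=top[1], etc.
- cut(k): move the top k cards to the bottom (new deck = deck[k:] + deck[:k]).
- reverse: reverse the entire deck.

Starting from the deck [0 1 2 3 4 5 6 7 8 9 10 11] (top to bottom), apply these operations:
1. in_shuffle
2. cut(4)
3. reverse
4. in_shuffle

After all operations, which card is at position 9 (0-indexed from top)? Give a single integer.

Answer: 5

Derivation:
After op 1 (in_shuffle): [6 0 7 1 8 2 9 3 10 4 11 5]
After op 2 (cut(4)): [8 2 9 3 10 4 11 5 6 0 7 1]
After op 3 (reverse): [1 7 0 6 5 11 4 10 3 9 2 8]
After op 4 (in_shuffle): [4 1 10 7 3 0 9 6 2 5 8 11]
Position 9: card 5.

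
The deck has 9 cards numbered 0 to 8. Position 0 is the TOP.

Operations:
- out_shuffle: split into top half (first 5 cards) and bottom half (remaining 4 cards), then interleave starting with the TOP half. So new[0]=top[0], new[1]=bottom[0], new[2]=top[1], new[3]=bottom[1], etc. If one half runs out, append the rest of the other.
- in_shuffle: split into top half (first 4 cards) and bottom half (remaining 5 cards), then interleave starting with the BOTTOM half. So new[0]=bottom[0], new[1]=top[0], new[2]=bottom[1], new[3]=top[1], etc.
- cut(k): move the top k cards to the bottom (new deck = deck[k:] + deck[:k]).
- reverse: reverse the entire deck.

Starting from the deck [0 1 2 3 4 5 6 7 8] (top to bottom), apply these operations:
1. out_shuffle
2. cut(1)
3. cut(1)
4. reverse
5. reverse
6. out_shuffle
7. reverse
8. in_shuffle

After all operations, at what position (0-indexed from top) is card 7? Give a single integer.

After op 1 (out_shuffle): [0 5 1 6 2 7 3 8 4]
After op 2 (cut(1)): [5 1 6 2 7 3 8 4 0]
After op 3 (cut(1)): [1 6 2 7 3 8 4 0 5]
After op 4 (reverse): [5 0 4 8 3 7 2 6 1]
After op 5 (reverse): [1 6 2 7 3 8 4 0 5]
After op 6 (out_shuffle): [1 8 6 4 2 0 7 5 3]
After op 7 (reverse): [3 5 7 0 2 4 6 8 1]
After op 8 (in_shuffle): [2 3 4 5 6 7 8 0 1]
Card 7 is at position 5.

Answer: 5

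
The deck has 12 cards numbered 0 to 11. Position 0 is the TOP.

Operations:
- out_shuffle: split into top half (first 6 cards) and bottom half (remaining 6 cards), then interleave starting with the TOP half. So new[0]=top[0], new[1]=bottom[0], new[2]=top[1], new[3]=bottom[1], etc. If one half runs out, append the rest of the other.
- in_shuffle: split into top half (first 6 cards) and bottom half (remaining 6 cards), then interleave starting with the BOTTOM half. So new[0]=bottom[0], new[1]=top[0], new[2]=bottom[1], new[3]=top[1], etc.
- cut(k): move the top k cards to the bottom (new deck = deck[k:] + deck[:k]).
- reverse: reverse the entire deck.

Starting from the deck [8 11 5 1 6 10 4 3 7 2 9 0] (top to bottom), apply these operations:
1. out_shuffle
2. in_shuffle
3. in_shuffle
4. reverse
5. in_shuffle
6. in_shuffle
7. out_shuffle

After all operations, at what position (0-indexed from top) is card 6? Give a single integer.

Answer: 11

Derivation:
After op 1 (out_shuffle): [8 4 11 3 5 7 1 2 6 9 10 0]
After op 2 (in_shuffle): [1 8 2 4 6 11 9 3 10 5 0 7]
After op 3 (in_shuffle): [9 1 3 8 10 2 5 4 0 6 7 11]
After op 4 (reverse): [11 7 6 0 4 5 2 10 8 3 1 9]
After op 5 (in_shuffle): [2 11 10 7 8 6 3 0 1 4 9 5]
After op 6 (in_shuffle): [3 2 0 11 1 10 4 7 9 8 5 6]
After op 7 (out_shuffle): [3 4 2 7 0 9 11 8 1 5 10 6]
Card 6 is at position 11.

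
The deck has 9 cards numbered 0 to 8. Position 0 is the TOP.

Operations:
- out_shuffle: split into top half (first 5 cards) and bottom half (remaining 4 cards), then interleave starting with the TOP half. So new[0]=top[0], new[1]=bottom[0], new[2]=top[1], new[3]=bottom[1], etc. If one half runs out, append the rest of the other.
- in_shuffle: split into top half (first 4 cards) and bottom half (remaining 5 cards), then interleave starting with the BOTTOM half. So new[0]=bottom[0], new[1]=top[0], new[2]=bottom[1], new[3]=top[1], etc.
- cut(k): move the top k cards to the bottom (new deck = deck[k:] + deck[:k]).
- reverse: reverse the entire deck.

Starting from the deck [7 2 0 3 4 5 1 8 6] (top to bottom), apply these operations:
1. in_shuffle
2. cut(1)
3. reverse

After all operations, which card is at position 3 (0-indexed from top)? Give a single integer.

Answer: 8

Derivation:
After op 1 (in_shuffle): [4 7 5 2 1 0 8 3 6]
After op 2 (cut(1)): [7 5 2 1 0 8 3 6 4]
After op 3 (reverse): [4 6 3 8 0 1 2 5 7]
Position 3: card 8.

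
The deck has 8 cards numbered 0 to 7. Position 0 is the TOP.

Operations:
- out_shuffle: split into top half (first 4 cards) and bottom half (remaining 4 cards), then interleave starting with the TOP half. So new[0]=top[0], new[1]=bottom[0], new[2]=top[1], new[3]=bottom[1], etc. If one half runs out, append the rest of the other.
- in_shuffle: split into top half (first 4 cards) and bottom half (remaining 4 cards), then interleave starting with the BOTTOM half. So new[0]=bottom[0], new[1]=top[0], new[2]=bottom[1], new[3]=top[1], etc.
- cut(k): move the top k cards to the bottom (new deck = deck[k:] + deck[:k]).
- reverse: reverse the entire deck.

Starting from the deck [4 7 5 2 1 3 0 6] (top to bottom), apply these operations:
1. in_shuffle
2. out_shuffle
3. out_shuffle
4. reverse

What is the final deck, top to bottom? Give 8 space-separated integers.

Answer: 2 5 7 4 6 0 3 1

Derivation:
After op 1 (in_shuffle): [1 4 3 7 0 5 6 2]
After op 2 (out_shuffle): [1 0 4 5 3 6 7 2]
After op 3 (out_shuffle): [1 3 0 6 4 7 5 2]
After op 4 (reverse): [2 5 7 4 6 0 3 1]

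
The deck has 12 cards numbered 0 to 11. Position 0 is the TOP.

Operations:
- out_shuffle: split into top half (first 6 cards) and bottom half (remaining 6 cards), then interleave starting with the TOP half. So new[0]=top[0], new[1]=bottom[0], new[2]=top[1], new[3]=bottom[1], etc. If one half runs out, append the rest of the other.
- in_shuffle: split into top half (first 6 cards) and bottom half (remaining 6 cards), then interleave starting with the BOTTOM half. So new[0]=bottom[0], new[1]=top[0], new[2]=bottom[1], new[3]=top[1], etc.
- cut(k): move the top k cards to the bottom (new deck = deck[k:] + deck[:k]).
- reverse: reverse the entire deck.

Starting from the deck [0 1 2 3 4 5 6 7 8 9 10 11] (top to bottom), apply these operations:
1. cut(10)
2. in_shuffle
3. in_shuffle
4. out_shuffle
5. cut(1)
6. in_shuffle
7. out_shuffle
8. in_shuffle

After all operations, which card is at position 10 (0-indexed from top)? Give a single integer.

Answer: 10

Derivation:
After op 1 (cut(10)): [10 11 0 1 2 3 4 5 6 7 8 9]
After op 2 (in_shuffle): [4 10 5 11 6 0 7 1 8 2 9 3]
After op 3 (in_shuffle): [7 4 1 10 8 5 2 11 9 6 3 0]
After op 4 (out_shuffle): [7 2 4 11 1 9 10 6 8 3 5 0]
After op 5 (cut(1)): [2 4 11 1 9 10 6 8 3 5 0 7]
After op 6 (in_shuffle): [6 2 8 4 3 11 5 1 0 9 7 10]
After op 7 (out_shuffle): [6 5 2 1 8 0 4 9 3 7 11 10]
After op 8 (in_shuffle): [4 6 9 5 3 2 7 1 11 8 10 0]
Position 10: card 10.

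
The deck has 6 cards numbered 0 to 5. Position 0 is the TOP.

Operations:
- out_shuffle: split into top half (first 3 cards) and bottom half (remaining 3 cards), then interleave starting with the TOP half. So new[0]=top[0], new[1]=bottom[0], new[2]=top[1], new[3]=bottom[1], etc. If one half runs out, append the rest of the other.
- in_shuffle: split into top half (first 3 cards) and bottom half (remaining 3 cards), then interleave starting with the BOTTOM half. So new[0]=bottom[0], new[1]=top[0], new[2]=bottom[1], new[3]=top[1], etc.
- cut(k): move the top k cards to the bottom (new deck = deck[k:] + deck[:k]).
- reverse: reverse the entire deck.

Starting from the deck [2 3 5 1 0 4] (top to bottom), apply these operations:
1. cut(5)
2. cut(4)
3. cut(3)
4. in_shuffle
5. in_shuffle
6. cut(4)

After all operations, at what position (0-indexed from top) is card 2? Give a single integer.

After op 1 (cut(5)): [4 2 3 5 1 0]
After op 2 (cut(4)): [1 0 4 2 3 5]
After op 3 (cut(3)): [2 3 5 1 0 4]
After op 4 (in_shuffle): [1 2 0 3 4 5]
After op 5 (in_shuffle): [3 1 4 2 5 0]
After op 6 (cut(4)): [5 0 3 1 4 2]
Card 2 is at position 5.

Answer: 5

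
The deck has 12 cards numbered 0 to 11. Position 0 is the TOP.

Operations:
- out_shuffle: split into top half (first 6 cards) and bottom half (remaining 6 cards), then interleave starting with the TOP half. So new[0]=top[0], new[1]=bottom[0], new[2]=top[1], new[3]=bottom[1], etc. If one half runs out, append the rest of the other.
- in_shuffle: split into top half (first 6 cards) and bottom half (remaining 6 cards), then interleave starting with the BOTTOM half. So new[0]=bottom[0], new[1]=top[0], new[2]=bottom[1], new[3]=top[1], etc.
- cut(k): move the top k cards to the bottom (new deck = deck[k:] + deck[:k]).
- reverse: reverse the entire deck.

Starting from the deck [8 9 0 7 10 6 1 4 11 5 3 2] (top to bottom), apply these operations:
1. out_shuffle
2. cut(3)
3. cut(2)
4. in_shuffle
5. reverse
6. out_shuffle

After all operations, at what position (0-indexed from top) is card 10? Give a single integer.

After op 1 (out_shuffle): [8 1 9 4 0 11 7 5 10 3 6 2]
After op 2 (cut(3)): [4 0 11 7 5 10 3 6 2 8 1 9]
After op 3 (cut(2)): [11 7 5 10 3 6 2 8 1 9 4 0]
After op 4 (in_shuffle): [2 11 8 7 1 5 9 10 4 3 0 6]
After op 5 (reverse): [6 0 3 4 10 9 5 1 7 8 11 2]
After op 6 (out_shuffle): [6 5 0 1 3 7 4 8 10 11 9 2]
Card 10 is at position 8.

Answer: 8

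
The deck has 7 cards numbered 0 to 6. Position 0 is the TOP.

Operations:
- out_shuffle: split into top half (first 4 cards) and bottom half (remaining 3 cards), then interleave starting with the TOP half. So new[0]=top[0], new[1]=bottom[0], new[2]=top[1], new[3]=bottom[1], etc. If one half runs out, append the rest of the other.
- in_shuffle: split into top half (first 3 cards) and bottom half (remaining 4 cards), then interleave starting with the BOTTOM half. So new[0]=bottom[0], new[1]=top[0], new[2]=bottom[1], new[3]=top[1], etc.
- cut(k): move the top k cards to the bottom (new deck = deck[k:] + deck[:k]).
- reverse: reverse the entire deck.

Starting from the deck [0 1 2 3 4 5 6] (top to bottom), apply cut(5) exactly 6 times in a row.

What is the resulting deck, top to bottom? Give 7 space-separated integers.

Answer: 2 3 4 5 6 0 1

Derivation:
After op 1 (cut(5)): [5 6 0 1 2 3 4]
After op 2 (cut(5)): [3 4 5 6 0 1 2]
After op 3 (cut(5)): [1 2 3 4 5 6 0]
After op 4 (cut(5)): [6 0 1 2 3 4 5]
After op 5 (cut(5)): [4 5 6 0 1 2 3]
After op 6 (cut(5)): [2 3 4 5 6 0 1]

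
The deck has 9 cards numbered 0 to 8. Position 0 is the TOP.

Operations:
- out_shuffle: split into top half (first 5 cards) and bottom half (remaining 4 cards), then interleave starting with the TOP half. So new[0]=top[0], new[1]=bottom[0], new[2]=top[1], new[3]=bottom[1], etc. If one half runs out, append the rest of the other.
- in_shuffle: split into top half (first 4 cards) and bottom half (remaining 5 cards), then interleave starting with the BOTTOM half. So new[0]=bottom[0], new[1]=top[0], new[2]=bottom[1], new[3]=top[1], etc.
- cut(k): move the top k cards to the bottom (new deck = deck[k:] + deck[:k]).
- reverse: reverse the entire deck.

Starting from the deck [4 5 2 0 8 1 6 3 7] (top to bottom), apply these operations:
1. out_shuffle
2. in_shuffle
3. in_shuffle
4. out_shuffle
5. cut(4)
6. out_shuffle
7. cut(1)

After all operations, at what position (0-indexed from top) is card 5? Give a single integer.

After op 1 (out_shuffle): [4 1 5 6 2 3 0 7 8]
After op 2 (in_shuffle): [2 4 3 1 0 5 7 6 8]
After op 3 (in_shuffle): [0 2 5 4 7 3 6 1 8]
After op 4 (out_shuffle): [0 3 2 6 5 1 4 8 7]
After op 5 (cut(4)): [5 1 4 8 7 0 3 2 6]
After op 6 (out_shuffle): [5 0 1 3 4 2 8 6 7]
After op 7 (cut(1)): [0 1 3 4 2 8 6 7 5]
Card 5 is at position 8.

Answer: 8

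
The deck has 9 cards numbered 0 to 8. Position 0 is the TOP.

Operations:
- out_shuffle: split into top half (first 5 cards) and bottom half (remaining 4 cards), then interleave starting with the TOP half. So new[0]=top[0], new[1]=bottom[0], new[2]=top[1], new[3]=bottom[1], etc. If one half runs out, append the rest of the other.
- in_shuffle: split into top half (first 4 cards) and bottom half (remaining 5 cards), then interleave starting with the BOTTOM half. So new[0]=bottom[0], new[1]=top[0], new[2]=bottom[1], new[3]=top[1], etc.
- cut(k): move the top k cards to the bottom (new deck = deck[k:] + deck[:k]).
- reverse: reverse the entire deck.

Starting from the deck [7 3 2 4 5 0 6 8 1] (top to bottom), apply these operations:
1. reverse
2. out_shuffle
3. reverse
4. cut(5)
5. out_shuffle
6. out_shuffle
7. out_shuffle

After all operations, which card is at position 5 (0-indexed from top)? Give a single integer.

Answer: 5

Derivation:
After op 1 (reverse): [1 8 6 0 5 4 2 3 7]
After op 2 (out_shuffle): [1 4 8 2 6 3 0 7 5]
After op 3 (reverse): [5 7 0 3 6 2 8 4 1]
After op 4 (cut(5)): [2 8 4 1 5 7 0 3 6]
After op 5 (out_shuffle): [2 7 8 0 4 3 1 6 5]
After op 6 (out_shuffle): [2 3 7 1 8 6 0 5 4]
After op 7 (out_shuffle): [2 6 3 0 7 5 1 4 8]
Position 5: card 5.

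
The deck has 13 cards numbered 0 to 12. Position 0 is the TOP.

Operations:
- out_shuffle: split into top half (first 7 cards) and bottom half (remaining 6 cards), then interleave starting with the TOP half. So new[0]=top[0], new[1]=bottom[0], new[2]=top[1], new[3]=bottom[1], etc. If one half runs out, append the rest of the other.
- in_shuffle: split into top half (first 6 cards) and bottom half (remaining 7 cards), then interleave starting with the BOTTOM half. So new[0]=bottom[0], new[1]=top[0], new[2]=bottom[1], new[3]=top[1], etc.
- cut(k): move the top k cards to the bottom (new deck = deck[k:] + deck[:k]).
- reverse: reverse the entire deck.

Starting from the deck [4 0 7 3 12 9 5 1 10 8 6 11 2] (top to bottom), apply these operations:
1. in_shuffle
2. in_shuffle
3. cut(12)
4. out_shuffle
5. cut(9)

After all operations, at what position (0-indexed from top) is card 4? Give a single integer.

Answer: 12

Derivation:
After op 1 (in_shuffle): [5 4 1 0 10 7 8 3 6 12 11 9 2]
After op 2 (in_shuffle): [8 5 3 4 6 1 12 0 11 10 9 7 2]
After op 3 (cut(12)): [2 8 5 3 4 6 1 12 0 11 10 9 7]
After op 4 (out_shuffle): [2 12 8 0 5 11 3 10 4 9 6 7 1]
After op 5 (cut(9)): [9 6 7 1 2 12 8 0 5 11 3 10 4]
Card 4 is at position 12.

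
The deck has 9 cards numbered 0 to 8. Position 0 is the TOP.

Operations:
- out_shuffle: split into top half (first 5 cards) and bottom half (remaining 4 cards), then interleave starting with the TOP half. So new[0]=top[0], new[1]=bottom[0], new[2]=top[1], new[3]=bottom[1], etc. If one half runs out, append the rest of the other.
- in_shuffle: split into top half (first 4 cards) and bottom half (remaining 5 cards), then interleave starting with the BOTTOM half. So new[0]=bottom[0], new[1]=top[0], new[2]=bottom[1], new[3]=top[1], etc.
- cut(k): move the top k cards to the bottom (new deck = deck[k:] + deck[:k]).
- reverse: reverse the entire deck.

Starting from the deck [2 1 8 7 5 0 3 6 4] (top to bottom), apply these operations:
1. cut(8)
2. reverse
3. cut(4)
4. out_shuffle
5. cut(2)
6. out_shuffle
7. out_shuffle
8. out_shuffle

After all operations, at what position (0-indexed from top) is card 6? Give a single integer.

After op 1 (cut(8)): [4 2 1 8 7 5 0 3 6]
After op 2 (reverse): [6 3 0 5 7 8 1 2 4]
After op 3 (cut(4)): [7 8 1 2 4 6 3 0 5]
After op 4 (out_shuffle): [7 6 8 3 1 0 2 5 4]
After op 5 (cut(2)): [8 3 1 0 2 5 4 7 6]
After op 6 (out_shuffle): [8 5 3 4 1 7 0 6 2]
After op 7 (out_shuffle): [8 7 5 0 3 6 4 2 1]
After op 8 (out_shuffle): [8 6 7 4 5 2 0 1 3]
Card 6 is at position 1.

Answer: 1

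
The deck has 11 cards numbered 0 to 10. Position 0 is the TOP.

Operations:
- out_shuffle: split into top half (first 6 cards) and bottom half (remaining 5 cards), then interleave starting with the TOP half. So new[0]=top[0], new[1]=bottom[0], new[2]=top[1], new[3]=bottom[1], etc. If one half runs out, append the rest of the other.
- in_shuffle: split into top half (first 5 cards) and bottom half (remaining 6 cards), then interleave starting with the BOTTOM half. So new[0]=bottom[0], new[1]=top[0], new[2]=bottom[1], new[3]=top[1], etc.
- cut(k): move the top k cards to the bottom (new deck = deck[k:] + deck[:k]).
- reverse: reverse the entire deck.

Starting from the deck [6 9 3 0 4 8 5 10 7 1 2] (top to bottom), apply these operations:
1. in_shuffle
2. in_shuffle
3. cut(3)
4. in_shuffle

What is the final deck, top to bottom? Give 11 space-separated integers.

After op 1 (in_shuffle): [8 6 5 9 10 3 7 0 1 4 2]
After op 2 (in_shuffle): [3 8 7 6 0 5 1 9 4 10 2]
After op 3 (cut(3)): [6 0 5 1 9 4 10 2 3 8 7]
After op 4 (in_shuffle): [4 6 10 0 2 5 3 1 8 9 7]

Answer: 4 6 10 0 2 5 3 1 8 9 7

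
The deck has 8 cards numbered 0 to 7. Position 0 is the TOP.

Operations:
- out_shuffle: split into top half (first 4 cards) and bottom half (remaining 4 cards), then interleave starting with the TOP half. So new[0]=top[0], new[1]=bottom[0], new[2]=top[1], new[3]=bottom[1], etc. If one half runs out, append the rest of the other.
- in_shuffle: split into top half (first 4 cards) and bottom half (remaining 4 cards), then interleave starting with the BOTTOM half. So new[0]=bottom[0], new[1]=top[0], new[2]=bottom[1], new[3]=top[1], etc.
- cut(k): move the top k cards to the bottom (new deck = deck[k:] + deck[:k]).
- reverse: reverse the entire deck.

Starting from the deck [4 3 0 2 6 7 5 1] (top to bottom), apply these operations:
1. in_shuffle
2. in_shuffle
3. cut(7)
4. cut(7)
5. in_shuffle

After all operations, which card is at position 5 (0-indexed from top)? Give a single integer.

Answer: 5

Derivation:
After op 1 (in_shuffle): [6 4 7 3 5 0 1 2]
After op 2 (in_shuffle): [5 6 0 4 1 7 2 3]
After op 3 (cut(7)): [3 5 6 0 4 1 7 2]
After op 4 (cut(7)): [2 3 5 6 0 4 1 7]
After op 5 (in_shuffle): [0 2 4 3 1 5 7 6]
Position 5: card 5.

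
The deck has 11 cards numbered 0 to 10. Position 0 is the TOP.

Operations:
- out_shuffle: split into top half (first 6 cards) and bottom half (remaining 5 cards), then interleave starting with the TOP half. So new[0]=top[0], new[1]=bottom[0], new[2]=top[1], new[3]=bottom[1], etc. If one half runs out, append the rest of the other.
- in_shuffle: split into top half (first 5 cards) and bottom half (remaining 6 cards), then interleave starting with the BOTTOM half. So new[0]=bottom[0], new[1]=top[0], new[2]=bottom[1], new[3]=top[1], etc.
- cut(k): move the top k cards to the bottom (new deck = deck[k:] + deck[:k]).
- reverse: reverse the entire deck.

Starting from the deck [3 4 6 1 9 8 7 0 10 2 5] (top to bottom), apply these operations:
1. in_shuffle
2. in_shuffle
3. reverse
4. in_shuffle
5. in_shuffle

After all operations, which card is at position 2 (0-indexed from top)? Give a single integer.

After op 1 (in_shuffle): [8 3 7 4 0 6 10 1 2 9 5]
After op 2 (in_shuffle): [6 8 10 3 1 7 2 4 9 0 5]
After op 3 (reverse): [5 0 9 4 2 7 1 3 10 8 6]
After op 4 (in_shuffle): [7 5 1 0 3 9 10 4 8 2 6]
After op 5 (in_shuffle): [9 7 10 5 4 1 8 0 2 3 6]
Position 2: card 10.

Answer: 10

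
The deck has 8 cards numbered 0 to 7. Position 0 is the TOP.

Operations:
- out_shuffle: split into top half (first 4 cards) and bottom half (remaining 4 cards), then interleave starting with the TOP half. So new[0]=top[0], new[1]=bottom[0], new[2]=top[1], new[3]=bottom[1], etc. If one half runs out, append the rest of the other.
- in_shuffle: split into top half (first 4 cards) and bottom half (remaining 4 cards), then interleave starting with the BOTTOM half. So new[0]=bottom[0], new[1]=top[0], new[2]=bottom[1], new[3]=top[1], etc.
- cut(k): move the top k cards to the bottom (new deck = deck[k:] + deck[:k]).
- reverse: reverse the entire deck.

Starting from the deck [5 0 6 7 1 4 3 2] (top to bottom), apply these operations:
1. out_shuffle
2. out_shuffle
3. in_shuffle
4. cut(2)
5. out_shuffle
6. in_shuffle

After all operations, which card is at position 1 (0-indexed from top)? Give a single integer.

Answer: 7

Derivation:
After op 1 (out_shuffle): [5 1 0 4 6 3 7 2]
After op 2 (out_shuffle): [5 6 1 3 0 7 4 2]
After op 3 (in_shuffle): [0 5 7 6 4 1 2 3]
After op 4 (cut(2)): [7 6 4 1 2 3 0 5]
After op 5 (out_shuffle): [7 2 6 3 4 0 1 5]
After op 6 (in_shuffle): [4 7 0 2 1 6 5 3]
Position 1: card 7.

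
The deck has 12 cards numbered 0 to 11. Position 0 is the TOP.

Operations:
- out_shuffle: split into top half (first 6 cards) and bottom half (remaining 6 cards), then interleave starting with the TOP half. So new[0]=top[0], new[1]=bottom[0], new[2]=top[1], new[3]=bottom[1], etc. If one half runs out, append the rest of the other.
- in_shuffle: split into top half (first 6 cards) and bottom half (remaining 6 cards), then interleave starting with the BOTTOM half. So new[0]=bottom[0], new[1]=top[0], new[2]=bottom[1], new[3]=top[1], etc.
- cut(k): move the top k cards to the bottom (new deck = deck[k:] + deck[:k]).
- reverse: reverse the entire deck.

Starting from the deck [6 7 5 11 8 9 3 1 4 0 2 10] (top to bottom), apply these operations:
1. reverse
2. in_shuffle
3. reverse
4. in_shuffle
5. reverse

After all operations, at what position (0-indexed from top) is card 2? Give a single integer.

Answer: 7

Derivation:
After op 1 (reverse): [10 2 0 4 1 3 9 8 11 5 7 6]
After op 2 (in_shuffle): [9 10 8 2 11 0 5 4 7 1 6 3]
After op 3 (reverse): [3 6 1 7 4 5 0 11 2 8 10 9]
After op 4 (in_shuffle): [0 3 11 6 2 1 8 7 10 4 9 5]
After op 5 (reverse): [5 9 4 10 7 8 1 2 6 11 3 0]
Card 2 is at position 7.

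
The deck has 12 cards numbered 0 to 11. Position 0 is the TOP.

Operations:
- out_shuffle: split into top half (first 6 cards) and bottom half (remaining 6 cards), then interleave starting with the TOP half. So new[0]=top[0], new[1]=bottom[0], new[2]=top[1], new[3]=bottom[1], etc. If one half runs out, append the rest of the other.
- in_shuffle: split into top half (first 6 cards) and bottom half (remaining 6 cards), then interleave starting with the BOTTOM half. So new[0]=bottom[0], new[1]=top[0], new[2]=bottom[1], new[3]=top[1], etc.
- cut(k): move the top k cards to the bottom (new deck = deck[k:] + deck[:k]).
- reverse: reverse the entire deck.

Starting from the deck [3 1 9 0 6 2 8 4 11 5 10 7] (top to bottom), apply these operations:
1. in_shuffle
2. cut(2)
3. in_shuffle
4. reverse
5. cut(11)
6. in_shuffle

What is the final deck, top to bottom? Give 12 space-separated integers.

After op 1 (in_shuffle): [8 3 4 1 11 9 5 0 10 6 7 2]
After op 2 (cut(2)): [4 1 11 9 5 0 10 6 7 2 8 3]
After op 3 (in_shuffle): [10 4 6 1 7 11 2 9 8 5 3 0]
After op 4 (reverse): [0 3 5 8 9 2 11 7 1 6 4 10]
After op 5 (cut(11)): [10 0 3 5 8 9 2 11 7 1 6 4]
After op 6 (in_shuffle): [2 10 11 0 7 3 1 5 6 8 4 9]

Answer: 2 10 11 0 7 3 1 5 6 8 4 9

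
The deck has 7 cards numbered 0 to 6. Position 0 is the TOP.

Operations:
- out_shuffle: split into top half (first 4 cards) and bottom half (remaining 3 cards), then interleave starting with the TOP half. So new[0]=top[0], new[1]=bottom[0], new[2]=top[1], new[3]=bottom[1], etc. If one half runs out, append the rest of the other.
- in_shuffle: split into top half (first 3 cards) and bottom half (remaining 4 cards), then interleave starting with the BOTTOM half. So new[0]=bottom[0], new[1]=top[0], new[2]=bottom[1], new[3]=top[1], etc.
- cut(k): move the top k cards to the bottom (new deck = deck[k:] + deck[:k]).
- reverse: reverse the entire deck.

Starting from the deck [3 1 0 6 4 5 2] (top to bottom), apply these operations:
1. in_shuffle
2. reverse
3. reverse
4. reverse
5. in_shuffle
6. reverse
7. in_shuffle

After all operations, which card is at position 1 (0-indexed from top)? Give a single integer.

Answer: 6

Derivation:
After op 1 (in_shuffle): [6 3 4 1 5 0 2]
After op 2 (reverse): [2 0 5 1 4 3 6]
After op 3 (reverse): [6 3 4 1 5 0 2]
After op 4 (reverse): [2 0 5 1 4 3 6]
After op 5 (in_shuffle): [1 2 4 0 3 5 6]
After op 6 (reverse): [6 5 3 0 4 2 1]
After op 7 (in_shuffle): [0 6 4 5 2 3 1]
Position 1: card 6.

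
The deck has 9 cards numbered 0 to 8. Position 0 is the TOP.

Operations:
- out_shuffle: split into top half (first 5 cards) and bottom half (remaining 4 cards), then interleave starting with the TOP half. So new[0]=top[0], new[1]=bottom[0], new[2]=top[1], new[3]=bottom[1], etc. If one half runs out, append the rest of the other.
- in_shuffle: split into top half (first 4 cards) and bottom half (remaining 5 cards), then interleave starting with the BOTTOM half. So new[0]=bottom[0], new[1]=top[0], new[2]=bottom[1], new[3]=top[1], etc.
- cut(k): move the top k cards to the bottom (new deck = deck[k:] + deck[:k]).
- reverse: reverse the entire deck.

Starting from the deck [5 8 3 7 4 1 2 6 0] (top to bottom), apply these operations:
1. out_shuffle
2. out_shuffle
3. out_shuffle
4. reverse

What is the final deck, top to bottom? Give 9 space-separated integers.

After op 1 (out_shuffle): [5 1 8 2 3 6 7 0 4]
After op 2 (out_shuffle): [5 6 1 7 8 0 2 4 3]
After op 3 (out_shuffle): [5 0 6 2 1 4 7 3 8]
After op 4 (reverse): [8 3 7 4 1 2 6 0 5]

Answer: 8 3 7 4 1 2 6 0 5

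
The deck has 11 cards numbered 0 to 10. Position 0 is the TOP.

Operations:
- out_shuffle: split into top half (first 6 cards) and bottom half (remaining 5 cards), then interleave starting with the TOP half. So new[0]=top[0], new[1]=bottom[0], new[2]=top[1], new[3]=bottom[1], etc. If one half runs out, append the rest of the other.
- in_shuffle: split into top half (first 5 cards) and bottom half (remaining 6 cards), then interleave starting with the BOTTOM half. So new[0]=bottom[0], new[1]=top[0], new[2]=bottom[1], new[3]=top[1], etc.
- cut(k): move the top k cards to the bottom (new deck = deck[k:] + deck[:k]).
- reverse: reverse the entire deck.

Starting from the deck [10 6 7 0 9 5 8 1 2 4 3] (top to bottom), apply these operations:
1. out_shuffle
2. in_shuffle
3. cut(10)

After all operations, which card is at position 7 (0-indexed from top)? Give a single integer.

Answer: 9

Derivation:
After op 1 (out_shuffle): [10 8 6 1 7 2 0 4 9 3 5]
After op 2 (in_shuffle): [2 10 0 8 4 6 9 1 3 7 5]
After op 3 (cut(10)): [5 2 10 0 8 4 6 9 1 3 7]
Position 7: card 9.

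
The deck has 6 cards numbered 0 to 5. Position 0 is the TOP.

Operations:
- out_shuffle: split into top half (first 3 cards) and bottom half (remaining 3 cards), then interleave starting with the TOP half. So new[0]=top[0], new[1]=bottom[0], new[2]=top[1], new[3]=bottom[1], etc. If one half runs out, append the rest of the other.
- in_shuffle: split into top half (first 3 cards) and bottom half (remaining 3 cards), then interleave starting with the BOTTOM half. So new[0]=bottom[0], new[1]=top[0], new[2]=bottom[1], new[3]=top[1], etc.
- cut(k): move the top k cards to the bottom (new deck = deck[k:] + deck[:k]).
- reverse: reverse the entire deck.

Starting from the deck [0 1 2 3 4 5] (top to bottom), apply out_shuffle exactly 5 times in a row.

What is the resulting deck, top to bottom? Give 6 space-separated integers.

Answer: 0 3 1 4 2 5

Derivation:
After op 1 (out_shuffle): [0 3 1 4 2 5]
After op 2 (out_shuffle): [0 4 3 2 1 5]
After op 3 (out_shuffle): [0 2 4 1 3 5]
After op 4 (out_shuffle): [0 1 2 3 4 5]
After op 5 (out_shuffle): [0 3 1 4 2 5]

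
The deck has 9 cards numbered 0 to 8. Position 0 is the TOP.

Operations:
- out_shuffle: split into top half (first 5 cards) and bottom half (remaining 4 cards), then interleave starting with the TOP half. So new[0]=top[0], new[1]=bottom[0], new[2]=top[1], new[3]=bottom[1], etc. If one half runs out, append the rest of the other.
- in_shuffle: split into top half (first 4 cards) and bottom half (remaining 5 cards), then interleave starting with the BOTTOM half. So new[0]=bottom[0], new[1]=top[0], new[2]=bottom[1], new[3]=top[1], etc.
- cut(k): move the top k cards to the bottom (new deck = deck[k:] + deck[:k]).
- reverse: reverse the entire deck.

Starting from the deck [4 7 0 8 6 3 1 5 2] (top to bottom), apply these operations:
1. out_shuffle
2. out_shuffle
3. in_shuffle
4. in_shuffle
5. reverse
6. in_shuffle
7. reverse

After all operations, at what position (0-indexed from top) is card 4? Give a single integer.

Answer: 6

Derivation:
After op 1 (out_shuffle): [4 3 7 1 0 5 8 2 6]
After op 2 (out_shuffle): [4 5 3 8 7 2 1 6 0]
After op 3 (in_shuffle): [7 4 2 5 1 3 6 8 0]
After op 4 (in_shuffle): [1 7 3 4 6 2 8 5 0]
After op 5 (reverse): [0 5 8 2 6 4 3 7 1]
After op 6 (in_shuffle): [6 0 4 5 3 8 7 2 1]
After op 7 (reverse): [1 2 7 8 3 5 4 0 6]
Card 4 is at position 6.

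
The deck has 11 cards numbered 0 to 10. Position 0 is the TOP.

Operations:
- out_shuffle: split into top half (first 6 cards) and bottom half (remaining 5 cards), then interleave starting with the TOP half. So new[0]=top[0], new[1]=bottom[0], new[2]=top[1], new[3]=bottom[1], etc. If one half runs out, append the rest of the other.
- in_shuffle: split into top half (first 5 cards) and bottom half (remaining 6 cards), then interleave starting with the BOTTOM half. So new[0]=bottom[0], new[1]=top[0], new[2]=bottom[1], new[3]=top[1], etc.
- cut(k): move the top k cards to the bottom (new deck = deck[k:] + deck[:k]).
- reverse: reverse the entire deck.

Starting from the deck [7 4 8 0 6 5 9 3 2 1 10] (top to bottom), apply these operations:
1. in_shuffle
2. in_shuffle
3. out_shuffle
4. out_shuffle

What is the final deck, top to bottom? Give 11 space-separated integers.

Answer: 8 7 1 3 5 0 4 10 2 9 6

Derivation:
After op 1 (in_shuffle): [5 7 9 4 3 8 2 0 1 6 10]
After op 2 (in_shuffle): [8 5 2 7 0 9 1 4 6 3 10]
After op 3 (out_shuffle): [8 1 5 4 2 6 7 3 0 10 9]
After op 4 (out_shuffle): [8 7 1 3 5 0 4 10 2 9 6]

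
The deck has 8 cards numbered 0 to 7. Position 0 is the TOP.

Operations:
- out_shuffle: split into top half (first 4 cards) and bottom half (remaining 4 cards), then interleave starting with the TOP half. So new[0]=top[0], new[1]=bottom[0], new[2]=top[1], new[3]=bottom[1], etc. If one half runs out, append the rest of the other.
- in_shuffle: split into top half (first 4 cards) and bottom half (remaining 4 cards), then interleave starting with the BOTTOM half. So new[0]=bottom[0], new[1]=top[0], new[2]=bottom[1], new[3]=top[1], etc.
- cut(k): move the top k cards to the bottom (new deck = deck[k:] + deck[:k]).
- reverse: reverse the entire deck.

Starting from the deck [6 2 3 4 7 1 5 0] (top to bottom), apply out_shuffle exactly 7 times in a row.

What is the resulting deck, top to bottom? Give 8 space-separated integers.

After op 1 (out_shuffle): [6 7 2 1 3 5 4 0]
After op 2 (out_shuffle): [6 3 7 5 2 4 1 0]
After op 3 (out_shuffle): [6 2 3 4 7 1 5 0]
After op 4 (out_shuffle): [6 7 2 1 3 5 4 0]
After op 5 (out_shuffle): [6 3 7 5 2 4 1 0]
After op 6 (out_shuffle): [6 2 3 4 7 1 5 0]
After op 7 (out_shuffle): [6 7 2 1 3 5 4 0]

Answer: 6 7 2 1 3 5 4 0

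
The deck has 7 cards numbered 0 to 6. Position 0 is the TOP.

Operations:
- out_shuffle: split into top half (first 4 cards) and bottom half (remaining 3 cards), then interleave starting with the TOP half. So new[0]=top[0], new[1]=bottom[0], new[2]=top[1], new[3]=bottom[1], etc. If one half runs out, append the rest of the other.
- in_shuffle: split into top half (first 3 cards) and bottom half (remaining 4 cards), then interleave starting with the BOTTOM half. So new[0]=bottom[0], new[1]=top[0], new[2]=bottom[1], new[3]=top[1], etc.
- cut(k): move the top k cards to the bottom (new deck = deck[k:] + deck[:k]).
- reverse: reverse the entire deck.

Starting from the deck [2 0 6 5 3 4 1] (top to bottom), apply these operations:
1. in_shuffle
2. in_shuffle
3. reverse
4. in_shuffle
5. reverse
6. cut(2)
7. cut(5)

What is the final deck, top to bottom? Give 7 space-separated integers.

Answer: 0 6 5 3 4 1 2

Derivation:
After op 1 (in_shuffle): [5 2 3 0 4 6 1]
After op 2 (in_shuffle): [0 5 4 2 6 3 1]
After op 3 (reverse): [1 3 6 2 4 5 0]
After op 4 (in_shuffle): [2 1 4 3 5 6 0]
After op 5 (reverse): [0 6 5 3 4 1 2]
After op 6 (cut(2)): [5 3 4 1 2 0 6]
After op 7 (cut(5)): [0 6 5 3 4 1 2]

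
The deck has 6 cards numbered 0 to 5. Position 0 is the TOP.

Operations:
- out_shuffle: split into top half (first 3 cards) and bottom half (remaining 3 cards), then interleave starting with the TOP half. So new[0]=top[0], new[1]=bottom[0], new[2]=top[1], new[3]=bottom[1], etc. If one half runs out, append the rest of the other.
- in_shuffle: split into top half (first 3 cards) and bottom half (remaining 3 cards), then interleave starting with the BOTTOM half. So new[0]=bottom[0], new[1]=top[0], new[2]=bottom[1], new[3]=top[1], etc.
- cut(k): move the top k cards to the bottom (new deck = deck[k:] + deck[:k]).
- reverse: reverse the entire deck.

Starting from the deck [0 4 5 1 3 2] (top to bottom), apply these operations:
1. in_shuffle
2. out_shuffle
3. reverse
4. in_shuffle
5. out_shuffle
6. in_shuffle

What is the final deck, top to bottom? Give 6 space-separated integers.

After op 1 (in_shuffle): [1 0 3 4 2 5]
After op 2 (out_shuffle): [1 4 0 2 3 5]
After op 3 (reverse): [5 3 2 0 4 1]
After op 4 (in_shuffle): [0 5 4 3 1 2]
After op 5 (out_shuffle): [0 3 5 1 4 2]
After op 6 (in_shuffle): [1 0 4 3 2 5]

Answer: 1 0 4 3 2 5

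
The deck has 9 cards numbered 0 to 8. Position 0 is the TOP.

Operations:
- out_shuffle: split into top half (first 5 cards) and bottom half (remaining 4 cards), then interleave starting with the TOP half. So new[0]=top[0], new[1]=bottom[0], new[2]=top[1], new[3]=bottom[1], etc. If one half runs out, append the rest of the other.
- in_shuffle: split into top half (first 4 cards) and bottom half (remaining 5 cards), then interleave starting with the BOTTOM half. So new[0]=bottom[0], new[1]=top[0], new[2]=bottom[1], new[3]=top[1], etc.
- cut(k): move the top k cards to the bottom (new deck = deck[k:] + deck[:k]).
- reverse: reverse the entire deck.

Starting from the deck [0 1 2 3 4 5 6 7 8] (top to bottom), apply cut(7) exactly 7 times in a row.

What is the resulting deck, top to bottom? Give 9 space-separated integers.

After op 1 (cut(7)): [7 8 0 1 2 3 4 5 6]
After op 2 (cut(7)): [5 6 7 8 0 1 2 3 4]
After op 3 (cut(7)): [3 4 5 6 7 8 0 1 2]
After op 4 (cut(7)): [1 2 3 4 5 6 7 8 0]
After op 5 (cut(7)): [8 0 1 2 3 4 5 6 7]
After op 6 (cut(7)): [6 7 8 0 1 2 3 4 5]
After op 7 (cut(7)): [4 5 6 7 8 0 1 2 3]

Answer: 4 5 6 7 8 0 1 2 3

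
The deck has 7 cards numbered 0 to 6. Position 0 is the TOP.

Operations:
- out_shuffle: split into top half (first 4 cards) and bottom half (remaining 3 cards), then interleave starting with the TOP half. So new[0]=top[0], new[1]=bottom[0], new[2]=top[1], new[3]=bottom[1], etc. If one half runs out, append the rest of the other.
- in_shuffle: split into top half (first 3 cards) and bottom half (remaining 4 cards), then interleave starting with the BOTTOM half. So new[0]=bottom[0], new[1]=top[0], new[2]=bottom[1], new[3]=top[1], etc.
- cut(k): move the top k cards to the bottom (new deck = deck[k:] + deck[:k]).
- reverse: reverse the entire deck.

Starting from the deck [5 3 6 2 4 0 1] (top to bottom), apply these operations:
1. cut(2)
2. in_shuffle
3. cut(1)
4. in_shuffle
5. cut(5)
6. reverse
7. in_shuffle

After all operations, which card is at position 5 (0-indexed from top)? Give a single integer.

Answer: 4

Derivation:
After op 1 (cut(2)): [6 2 4 0 1 5 3]
After op 2 (in_shuffle): [0 6 1 2 5 4 3]
After op 3 (cut(1)): [6 1 2 5 4 3 0]
After op 4 (in_shuffle): [5 6 4 1 3 2 0]
After op 5 (cut(5)): [2 0 5 6 4 1 3]
After op 6 (reverse): [3 1 4 6 5 0 2]
After op 7 (in_shuffle): [6 3 5 1 0 4 2]
Position 5: card 4.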